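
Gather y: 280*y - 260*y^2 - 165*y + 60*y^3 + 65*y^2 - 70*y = 60*y^3 - 195*y^2 + 45*y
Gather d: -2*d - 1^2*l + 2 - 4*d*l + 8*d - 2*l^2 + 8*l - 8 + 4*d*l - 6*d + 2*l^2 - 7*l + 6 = 0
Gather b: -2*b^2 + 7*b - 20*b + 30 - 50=-2*b^2 - 13*b - 20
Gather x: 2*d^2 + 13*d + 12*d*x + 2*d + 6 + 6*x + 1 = 2*d^2 + 15*d + x*(12*d + 6) + 7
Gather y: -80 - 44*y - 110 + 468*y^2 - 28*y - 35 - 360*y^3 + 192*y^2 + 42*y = -360*y^3 + 660*y^2 - 30*y - 225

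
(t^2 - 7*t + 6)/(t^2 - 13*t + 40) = (t^2 - 7*t + 6)/(t^2 - 13*t + 40)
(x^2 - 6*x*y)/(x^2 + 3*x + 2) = x*(x - 6*y)/(x^2 + 3*x + 2)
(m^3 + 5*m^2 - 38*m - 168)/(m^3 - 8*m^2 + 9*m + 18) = (m^2 + 11*m + 28)/(m^2 - 2*m - 3)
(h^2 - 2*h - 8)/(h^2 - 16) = (h + 2)/(h + 4)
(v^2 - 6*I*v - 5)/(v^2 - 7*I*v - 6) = (v - 5*I)/(v - 6*I)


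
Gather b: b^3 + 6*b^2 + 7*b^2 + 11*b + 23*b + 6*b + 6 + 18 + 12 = b^3 + 13*b^2 + 40*b + 36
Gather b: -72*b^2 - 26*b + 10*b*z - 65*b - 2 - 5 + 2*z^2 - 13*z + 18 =-72*b^2 + b*(10*z - 91) + 2*z^2 - 13*z + 11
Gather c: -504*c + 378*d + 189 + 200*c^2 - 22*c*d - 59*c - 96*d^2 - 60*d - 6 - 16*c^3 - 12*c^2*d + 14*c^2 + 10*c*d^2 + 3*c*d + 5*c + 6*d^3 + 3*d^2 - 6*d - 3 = -16*c^3 + c^2*(214 - 12*d) + c*(10*d^2 - 19*d - 558) + 6*d^3 - 93*d^2 + 312*d + 180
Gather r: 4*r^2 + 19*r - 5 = 4*r^2 + 19*r - 5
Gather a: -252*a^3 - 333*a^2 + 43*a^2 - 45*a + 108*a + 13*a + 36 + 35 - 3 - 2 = -252*a^3 - 290*a^2 + 76*a + 66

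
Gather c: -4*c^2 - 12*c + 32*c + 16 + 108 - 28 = -4*c^2 + 20*c + 96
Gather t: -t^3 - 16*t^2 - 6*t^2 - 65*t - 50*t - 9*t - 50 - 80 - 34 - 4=-t^3 - 22*t^2 - 124*t - 168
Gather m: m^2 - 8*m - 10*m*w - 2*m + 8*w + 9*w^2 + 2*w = m^2 + m*(-10*w - 10) + 9*w^2 + 10*w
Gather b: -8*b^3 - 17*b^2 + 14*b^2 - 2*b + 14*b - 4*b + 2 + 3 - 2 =-8*b^3 - 3*b^2 + 8*b + 3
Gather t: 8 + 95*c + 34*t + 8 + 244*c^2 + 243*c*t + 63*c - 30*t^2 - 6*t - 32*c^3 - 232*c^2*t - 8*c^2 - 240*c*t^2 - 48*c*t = -32*c^3 + 236*c^2 + 158*c + t^2*(-240*c - 30) + t*(-232*c^2 + 195*c + 28) + 16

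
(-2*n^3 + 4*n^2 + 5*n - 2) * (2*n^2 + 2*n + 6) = -4*n^5 + 4*n^4 + 6*n^3 + 30*n^2 + 26*n - 12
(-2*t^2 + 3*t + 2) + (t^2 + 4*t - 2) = -t^2 + 7*t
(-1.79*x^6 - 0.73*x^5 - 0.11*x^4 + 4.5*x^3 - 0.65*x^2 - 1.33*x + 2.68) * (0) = 0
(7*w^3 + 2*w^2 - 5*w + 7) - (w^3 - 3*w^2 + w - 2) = 6*w^3 + 5*w^2 - 6*w + 9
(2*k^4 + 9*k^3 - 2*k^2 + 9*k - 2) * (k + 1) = 2*k^5 + 11*k^4 + 7*k^3 + 7*k^2 + 7*k - 2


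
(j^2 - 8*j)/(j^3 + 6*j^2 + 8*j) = (j - 8)/(j^2 + 6*j + 8)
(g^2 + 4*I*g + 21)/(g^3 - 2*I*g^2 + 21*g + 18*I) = (g^2 + 4*I*g + 21)/(g^3 - 2*I*g^2 + 21*g + 18*I)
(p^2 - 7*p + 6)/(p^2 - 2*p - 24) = (p - 1)/(p + 4)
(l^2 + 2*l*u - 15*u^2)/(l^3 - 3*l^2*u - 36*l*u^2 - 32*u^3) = (-l^2 - 2*l*u + 15*u^2)/(-l^3 + 3*l^2*u + 36*l*u^2 + 32*u^3)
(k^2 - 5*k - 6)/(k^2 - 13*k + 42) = (k + 1)/(k - 7)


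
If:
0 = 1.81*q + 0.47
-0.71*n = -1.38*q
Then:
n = -0.50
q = -0.26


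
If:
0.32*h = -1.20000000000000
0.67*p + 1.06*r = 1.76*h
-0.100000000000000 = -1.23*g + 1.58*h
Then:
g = -4.74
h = -3.75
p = -1.58208955223881*r - 9.85074626865672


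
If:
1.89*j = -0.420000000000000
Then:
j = -0.22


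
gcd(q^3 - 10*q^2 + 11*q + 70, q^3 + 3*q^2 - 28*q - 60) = q^2 - 3*q - 10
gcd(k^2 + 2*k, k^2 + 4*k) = k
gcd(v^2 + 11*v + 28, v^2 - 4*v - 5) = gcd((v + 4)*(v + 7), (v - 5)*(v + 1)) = 1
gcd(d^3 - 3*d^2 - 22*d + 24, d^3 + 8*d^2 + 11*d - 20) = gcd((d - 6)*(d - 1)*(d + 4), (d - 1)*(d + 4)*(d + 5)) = d^2 + 3*d - 4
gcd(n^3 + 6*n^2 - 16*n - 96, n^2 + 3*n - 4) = n + 4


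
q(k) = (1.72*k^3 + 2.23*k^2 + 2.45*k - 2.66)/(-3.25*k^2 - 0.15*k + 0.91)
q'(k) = (6.5*k + 0.15)*(1.72*k^3 + 2.23*k^2 + 2.45*k - 2.66)/(-3.25*k^2 - 0.15*k + 0.91)^2 + (5.16*k^2 + 4.46*k + 2.45)/(-3.25*k^2 - 0.15*k + 0.91) = (-5.59*k^4 - 0.515999999999998*k^3 + 12.3236*k^2 - 13.2314*k + 1.8305)/(10.5625*k^4 + 0.975*k^3 - 5.8925*k^2 - 0.273*k + 0.8281)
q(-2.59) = 1.17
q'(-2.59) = -0.29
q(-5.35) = 2.36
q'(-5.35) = -0.49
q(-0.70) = 6.71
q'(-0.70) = 47.87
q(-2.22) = 1.08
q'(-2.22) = -0.17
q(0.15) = -2.75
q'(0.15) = 0.18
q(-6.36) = 2.86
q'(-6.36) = -0.50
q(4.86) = -3.39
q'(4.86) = -0.50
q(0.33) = -3.05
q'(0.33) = -4.98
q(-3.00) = 1.30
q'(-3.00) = -0.37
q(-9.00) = 4.21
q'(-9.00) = -0.52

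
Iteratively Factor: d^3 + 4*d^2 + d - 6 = (d + 2)*(d^2 + 2*d - 3) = (d - 1)*(d + 2)*(d + 3)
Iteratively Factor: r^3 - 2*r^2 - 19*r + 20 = (r - 5)*(r^2 + 3*r - 4) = (r - 5)*(r - 1)*(r + 4)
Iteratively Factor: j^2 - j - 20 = (j + 4)*(j - 5)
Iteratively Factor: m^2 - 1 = (m - 1)*(m + 1)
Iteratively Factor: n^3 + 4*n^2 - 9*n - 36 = (n + 4)*(n^2 - 9) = (n + 3)*(n + 4)*(n - 3)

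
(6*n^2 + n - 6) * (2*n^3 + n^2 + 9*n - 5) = 12*n^5 + 8*n^4 + 43*n^3 - 27*n^2 - 59*n + 30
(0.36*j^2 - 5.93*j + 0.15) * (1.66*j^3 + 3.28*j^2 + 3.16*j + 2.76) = 0.5976*j^5 - 8.663*j^4 - 18.0638*j^3 - 17.2532*j^2 - 15.8928*j + 0.414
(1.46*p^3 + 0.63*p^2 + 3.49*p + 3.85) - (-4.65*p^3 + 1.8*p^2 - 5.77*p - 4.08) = 6.11*p^3 - 1.17*p^2 + 9.26*p + 7.93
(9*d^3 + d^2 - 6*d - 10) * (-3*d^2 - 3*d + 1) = -27*d^5 - 30*d^4 + 24*d^3 + 49*d^2 + 24*d - 10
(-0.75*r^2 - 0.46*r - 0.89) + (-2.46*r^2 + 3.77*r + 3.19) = -3.21*r^2 + 3.31*r + 2.3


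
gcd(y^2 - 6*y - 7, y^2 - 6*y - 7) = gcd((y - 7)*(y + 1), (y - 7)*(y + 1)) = y^2 - 6*y - 7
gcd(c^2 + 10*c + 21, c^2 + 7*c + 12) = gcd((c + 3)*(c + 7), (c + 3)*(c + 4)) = c + 3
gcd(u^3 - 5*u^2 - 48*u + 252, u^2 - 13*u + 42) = u - 6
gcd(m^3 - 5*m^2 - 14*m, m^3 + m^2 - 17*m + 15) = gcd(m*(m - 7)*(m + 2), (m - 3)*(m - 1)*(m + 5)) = 1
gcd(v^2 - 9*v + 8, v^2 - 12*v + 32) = v - 8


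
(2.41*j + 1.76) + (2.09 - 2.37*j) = 0.04*j + 3.85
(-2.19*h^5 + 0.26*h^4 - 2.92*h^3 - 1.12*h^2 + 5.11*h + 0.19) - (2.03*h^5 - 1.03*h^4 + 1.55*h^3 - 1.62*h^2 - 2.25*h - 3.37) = -4.22*h^5 + 1.29*h^4 - 4.47*h^3 + 0.5*h^2 + 7.36*h + 3.56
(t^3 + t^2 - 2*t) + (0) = t^3 + t^2 - 2*t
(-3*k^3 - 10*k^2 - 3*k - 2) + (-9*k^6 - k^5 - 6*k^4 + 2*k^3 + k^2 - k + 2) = -9*k^6 - k^5 - 6*k^4 - k^3 - 9*k^2 - 4*k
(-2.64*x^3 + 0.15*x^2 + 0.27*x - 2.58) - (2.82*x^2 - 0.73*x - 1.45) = -2.64*x^3 - 2.67*x^2 + 1.0*x - 1.13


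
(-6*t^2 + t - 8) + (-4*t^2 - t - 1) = -10*t^2 - 9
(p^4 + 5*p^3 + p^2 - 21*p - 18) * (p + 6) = p^5 + 11*p^4 + 31*p^3 - 15*p^2 - 144*p - 108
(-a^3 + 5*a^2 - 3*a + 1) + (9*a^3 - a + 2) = 8*a^3 + 5*a^2 - 4*a + 3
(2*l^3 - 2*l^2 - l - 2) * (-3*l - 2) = -6*l^4 + 2*l^3 + 7*l^2 + 8*l + 4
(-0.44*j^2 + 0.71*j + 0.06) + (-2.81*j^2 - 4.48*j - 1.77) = -3.25*j^2 - 3.77*j - 1.71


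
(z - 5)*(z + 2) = z^2 - 3*z - 10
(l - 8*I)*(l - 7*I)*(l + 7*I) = l^3 - 8*I*l^2 + 49*l - 392*I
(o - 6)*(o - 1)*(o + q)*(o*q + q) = o^4*q + o^3*q^2 - 6*o^3*q - 6*o^2*q^2 - o^2*q - o*q^2 + 6*o*q + 6*q^2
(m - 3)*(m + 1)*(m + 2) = m^3 - 7*m - 6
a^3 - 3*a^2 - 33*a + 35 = (a - 7)*(a - 1)*(a + 5)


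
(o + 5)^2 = o^2 + 10*o + 25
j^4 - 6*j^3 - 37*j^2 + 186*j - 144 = (j - 8)*(j - 3)*(j - 1)*(j + 6)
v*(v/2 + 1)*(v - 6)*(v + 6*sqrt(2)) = v^4/2 - 2*v^3 + 3*sqrt(2)*v^3 - 12*sqrt(2)*v^2 - 6*v^2 - 36*sqrt(2)*v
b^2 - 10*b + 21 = (b - 7)*(b - 3)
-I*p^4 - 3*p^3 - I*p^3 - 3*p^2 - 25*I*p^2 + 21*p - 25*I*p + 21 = (p + 1)*(p - 7*I)*(p + 3*I)*(-I*p + 1)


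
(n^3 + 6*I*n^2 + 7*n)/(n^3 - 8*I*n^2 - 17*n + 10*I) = n*(n + 7*I)/(n^2 - 7*I*n - 10)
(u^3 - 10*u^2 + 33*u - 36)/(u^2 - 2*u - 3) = (u^2 - 7*u + 12)/(u + 1)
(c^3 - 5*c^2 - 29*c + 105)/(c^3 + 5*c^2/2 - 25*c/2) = 2*(c^2 - 10*c + 21)/(c*(2*c - 5))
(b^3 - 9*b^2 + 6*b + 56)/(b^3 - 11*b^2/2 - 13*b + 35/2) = 2*(b^2 - 2*b - 8)/(2*b^2 + 3*b - 5)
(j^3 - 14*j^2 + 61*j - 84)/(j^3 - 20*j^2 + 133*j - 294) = (j^2 - 7*j + 12)/(j^2 - 13*j + 42)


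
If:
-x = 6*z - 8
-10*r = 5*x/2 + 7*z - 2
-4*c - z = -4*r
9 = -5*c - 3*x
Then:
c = -57/61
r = -33/61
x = -88/61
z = 96/61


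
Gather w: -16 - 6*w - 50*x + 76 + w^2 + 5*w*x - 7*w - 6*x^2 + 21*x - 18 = w^2 + w*(5*x - 13) - 6*x^2 - 29*x + 42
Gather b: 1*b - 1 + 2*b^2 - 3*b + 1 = 2*b^2 - 2*b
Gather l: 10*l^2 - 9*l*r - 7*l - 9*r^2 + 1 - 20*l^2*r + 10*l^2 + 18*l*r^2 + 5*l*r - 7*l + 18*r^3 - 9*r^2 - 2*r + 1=l^2*(20 - 20*r) + l*(18*r^2 - 4*r - 14) + 18*r^3 - 18*r^2 - 2*r + 2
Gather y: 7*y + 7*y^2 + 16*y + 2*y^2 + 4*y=9*y^2 + 27*y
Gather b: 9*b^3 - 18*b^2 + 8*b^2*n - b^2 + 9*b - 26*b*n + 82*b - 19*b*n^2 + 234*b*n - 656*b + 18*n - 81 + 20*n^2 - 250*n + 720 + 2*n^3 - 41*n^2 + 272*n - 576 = 9*b^3 + b^2*(8*n - 19) + b*(-19*n^2 + 208*n - 565) + 2*n^3 - 21*n^2 + 40*n + 63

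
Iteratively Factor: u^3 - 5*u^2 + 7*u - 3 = (u - 3)*(u^2 - 2*u + 1) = (u - 3)*(u - 1)*(u - 1)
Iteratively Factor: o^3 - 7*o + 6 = (o - 1)*(o^2 + o - 6) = (o - 1)*(o + 3)*(o - 2)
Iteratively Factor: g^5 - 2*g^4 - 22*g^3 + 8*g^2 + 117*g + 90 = (g + 3)*(g^4 - 5*g^3 - 7*g^2 + 29*g + 30) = (g + 2)*(g + 3)*(g^3 - 7*g^2 + 7*g + 15) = (g - 3)*(g + 2)*(g + 3)*(g^2 - 4*g - 5) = (g - 3)*(g + 1)*(g + 2)*(g + 3)*(g - 5)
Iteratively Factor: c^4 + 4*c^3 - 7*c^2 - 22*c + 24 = (c + 4)*(c^3 - 7*c + 6) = (c - 1)*(c + 4)*(c^2 + c - 6) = (c - 1)*(c + 3)*(c + 4)*(c - 2)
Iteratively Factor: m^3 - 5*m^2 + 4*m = (m)*(m^2 - 5*m + 4) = m*(m - 4)*(m - 1)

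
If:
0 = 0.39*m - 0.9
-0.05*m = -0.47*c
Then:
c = 0.25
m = 2.31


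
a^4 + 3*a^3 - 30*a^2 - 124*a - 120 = (a - 6)*(a + 2)^2*(a + 5)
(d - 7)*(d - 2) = d^2 - 9*d + 14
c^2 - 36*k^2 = (c - 6*k)*(c + 6*k)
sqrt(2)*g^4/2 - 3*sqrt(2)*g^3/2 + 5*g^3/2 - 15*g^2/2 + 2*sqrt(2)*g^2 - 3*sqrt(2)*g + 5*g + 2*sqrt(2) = (g - 2)*(g - 1)*(g + 2*sqrt(2))*(sqrt(2)*g/2 + 1/2)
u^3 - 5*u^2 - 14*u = u*(u - 7)*(u + 2)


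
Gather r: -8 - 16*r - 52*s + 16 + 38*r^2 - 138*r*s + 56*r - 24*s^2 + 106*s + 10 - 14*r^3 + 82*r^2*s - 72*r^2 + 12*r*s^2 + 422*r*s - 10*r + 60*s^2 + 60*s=-14*r^3 + r^2*(82*s - 34) + r*(12*s^2 + 284*s + 30) + 36*s^2 + 114*s + 18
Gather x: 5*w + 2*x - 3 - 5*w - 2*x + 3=0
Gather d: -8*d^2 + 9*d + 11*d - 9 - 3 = -8*d^2 + 20*d - 12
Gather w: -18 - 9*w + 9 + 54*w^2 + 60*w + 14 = 54*w^2 + 51*w + 5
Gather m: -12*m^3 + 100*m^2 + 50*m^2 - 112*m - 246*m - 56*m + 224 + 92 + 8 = -12*m^3 + 150*m^2 - 414*m + 324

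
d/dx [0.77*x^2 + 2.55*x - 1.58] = 1.54*x + 2.55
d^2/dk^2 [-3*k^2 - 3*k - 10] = -6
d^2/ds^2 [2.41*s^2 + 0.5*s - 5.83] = 4.82000000000000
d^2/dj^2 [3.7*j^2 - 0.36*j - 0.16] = 7.40000000000000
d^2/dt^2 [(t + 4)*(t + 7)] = 2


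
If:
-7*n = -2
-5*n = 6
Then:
No Solution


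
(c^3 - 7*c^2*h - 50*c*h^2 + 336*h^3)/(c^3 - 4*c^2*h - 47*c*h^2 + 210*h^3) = (c - 8*h)/(c - 5*h)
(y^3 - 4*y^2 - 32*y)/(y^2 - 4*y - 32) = y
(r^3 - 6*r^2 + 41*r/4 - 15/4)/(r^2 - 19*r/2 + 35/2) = (2*r^2 - 7*r + 3)/(2*(r - 7))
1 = 1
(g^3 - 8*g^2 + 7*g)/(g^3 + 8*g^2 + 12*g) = (g^2 - 8*g + 7)/(g^2 + 8*g + 12)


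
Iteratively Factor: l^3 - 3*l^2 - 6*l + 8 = (l - 4)*(l^2 + l - 2) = (l - 4)*(l + 2)*(l - 1)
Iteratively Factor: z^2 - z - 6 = (z + 2)*(z - 3)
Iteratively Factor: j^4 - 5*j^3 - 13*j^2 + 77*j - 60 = (j - 3)*(j^3 - 2*j^2 - 19*j + 20) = (j - 3)*(j - 1)*(j^2 - j - 20) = (j - 3)*(j - 1)*(j + 4)*(j - 5)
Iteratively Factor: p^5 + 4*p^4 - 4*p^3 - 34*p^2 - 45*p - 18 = (p + 2)*(p^4 + 2*p^3 - 8*p^2 - 18*p - 9) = (p - 3)*(p + 2)*(p^3 + 5*p^2 + 7*p + 3) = (p - 3)*(p + 2)*(p + 3)*(p^2 + 2*p + 1) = (p - 3)*(p + 1)*(p + 2)*(p + 3)*(p + 1)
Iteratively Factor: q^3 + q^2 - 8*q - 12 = (q + 2)*(q^2 - q - 6) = (q - 3)*(q + 2)*(q + 2)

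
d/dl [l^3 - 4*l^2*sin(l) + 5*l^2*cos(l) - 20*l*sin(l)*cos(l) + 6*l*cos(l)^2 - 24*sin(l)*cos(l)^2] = -5*l^2*sin(l) - 4*l^2*cos(l) + 3*l^2 - 8*l*sin(l) - 6*l*sin(2*l) + 10*l*cos(l) - 20*l*cos(2*l) - 10*sin(2*l) - 6*cos(l) + 3*cos(2*l) - 18*cos(3*l) + 3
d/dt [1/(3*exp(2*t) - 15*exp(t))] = (5 - 2*exp(t))*exp(-t)/(3*(exp(t) - 5)^2)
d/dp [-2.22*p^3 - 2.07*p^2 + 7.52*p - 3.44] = -6.66*p^2 - 4.14*p + 7.52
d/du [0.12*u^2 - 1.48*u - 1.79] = 0.24*u - 1.48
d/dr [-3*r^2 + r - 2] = 1 - 6*r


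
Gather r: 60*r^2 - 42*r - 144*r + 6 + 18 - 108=60*r^2 - 186*r - 84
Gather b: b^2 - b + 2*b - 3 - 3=b^2 + b - 6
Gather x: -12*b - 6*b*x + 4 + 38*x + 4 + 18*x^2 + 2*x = -12*b + 18*x^2 + x*(40 - 6*b) + 8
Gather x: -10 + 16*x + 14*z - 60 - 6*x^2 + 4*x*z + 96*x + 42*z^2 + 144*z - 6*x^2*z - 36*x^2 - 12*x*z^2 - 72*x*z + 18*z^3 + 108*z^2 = x^2*(-6*z - 42) + x*(-12*z^2 - 68*z + 112) + 18*z^3 + 150*z^2 + 158*z - 70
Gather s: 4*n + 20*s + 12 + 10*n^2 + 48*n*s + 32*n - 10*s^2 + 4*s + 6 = 10*n^2 + 36*n - 10*s^2 + s*(48*n + 24) + 18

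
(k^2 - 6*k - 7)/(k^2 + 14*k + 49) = (k^2 - 6*k - 7)/(k^2 + 14*k + 49)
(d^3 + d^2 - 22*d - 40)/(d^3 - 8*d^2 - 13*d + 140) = (d + 2)/(d - 7)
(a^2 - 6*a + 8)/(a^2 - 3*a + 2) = (a - 4)/(a - 1)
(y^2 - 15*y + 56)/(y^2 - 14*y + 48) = (y - 7)/(y - 6)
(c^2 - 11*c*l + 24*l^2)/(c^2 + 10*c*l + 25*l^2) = (c^2 - 11*c*l + 24*l^2)/(c^2 + 10*c*l + 25*l^2)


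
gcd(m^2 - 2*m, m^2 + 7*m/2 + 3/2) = 1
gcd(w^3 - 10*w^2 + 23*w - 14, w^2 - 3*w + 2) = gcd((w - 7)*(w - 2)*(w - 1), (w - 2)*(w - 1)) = w^2 - 3*w + 2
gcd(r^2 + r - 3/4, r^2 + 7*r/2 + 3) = r + 3/2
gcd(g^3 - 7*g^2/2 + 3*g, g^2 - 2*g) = g^2 - 2*g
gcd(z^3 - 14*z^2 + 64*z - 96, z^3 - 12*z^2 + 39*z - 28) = z - 4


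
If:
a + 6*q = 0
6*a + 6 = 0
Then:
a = -1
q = 1/6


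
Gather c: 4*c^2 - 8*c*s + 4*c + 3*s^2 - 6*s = 4*c^2 + c*(4 - 8*s) + 3*s^2 - 6*s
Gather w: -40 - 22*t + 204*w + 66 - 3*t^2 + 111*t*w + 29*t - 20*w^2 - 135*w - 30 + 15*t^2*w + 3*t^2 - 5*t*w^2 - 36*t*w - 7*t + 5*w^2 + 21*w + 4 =w^2*(-5*t - 15) + w*(15*t^2 + 75*t + 90)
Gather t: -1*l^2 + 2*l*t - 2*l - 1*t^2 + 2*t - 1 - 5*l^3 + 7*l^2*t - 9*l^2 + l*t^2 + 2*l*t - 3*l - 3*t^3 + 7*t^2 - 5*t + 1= -5*l^3 - 10*l^2 - 5*l - 3*t^3 + t^2*(l + 6) + t*(7*l^2 + 4*l - 3)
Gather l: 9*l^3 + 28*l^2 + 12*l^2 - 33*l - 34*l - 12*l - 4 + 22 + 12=9*l^3 + 40*l^2 - 79*l + 30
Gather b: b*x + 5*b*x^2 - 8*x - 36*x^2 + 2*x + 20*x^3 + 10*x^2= b*(5*x^2 + x) + 20*x^3 - 26*x^2 - 6*x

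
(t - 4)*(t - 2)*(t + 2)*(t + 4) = t^4 - 20*t^2 + 64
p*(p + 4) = p^2 + 4*p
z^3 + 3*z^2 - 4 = (z - 1)*(z + 2)^2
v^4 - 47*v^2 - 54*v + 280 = (v - 7)*(v - 2)*(v + 4)*(v + 5)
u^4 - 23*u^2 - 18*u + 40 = (u - 5)*(u - 1)*(u + 2)*(u + 4)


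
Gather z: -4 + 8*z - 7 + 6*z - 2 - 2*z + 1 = 12*z - 12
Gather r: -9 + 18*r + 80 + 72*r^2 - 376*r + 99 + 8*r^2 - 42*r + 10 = 80*r^2 - 400*r + 180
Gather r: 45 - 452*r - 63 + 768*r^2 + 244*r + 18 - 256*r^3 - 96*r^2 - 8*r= -256*r^3 + 672*r^2 - 216*r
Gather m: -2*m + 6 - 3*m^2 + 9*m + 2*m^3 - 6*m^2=2*m^3 - 9*m^2 + 7*m + 6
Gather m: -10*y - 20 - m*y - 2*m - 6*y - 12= m*(-y - 2) - 16*y - 32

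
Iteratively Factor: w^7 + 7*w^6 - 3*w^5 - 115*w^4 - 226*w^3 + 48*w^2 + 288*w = (w)*(w^6 + 7*w^5 - 3*w^4 - 115*w^3 - 226*w^2 + 48*w + 288) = w*(w + 3)*(w^5 + 4*w^4 - 15*w^3 - 70*w^2 - 16*w + 96) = w*(w - 1)*(w + 3)*(w^4 + 5*w^3 - 10*w^2 - 80*w - 96) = w*(w - 1)*(w + 2)*(w + 3)*(w^3 + 3*w^2 - 16*w - 48) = w*(w - 4)*(w - 1)*(w + 2)*(w + 3)*(w^2 + 7*w + 12) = w*(w - 4)*(w - 1)*(w + 2)*(w + 3)*(w + 4)*(w + 3)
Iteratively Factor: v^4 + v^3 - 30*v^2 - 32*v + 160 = (v + 4)*(v^3 - 3*v^2 - 18*v + 40) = (v + 4)^2*(v^2 - 7*v + 10) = (v - 2)*(v + 4)^2*(v - 5)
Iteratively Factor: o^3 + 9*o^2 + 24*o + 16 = (o + 1)*(o^2 + 8*o + 16) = (o + 1)*(o + 4)*(o + 4)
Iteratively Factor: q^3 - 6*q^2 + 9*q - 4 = (q - 1)*(q^2 - 5*q + 4) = (q - 1)^2*(q - 4)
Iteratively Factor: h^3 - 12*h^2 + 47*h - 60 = (h - 3)*(h^2 - 9*h + 20) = (h - 4)*(h - 3)*(h - 5)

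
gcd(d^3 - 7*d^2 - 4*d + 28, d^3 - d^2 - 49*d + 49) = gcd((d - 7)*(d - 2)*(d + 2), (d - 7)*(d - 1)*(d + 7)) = d - 7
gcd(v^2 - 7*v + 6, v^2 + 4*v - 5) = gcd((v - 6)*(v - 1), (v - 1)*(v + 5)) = v - 1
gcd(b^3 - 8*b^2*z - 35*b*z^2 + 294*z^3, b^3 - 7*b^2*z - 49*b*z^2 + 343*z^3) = b^2 - 14*b*z + 49*z^2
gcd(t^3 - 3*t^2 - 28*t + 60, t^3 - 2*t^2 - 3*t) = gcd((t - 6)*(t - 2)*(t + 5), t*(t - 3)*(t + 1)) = 1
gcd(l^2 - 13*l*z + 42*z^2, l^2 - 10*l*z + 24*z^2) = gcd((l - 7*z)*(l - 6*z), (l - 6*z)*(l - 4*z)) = -l + 6*z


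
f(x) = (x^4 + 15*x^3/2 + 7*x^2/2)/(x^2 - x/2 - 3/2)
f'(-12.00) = -16.09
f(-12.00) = 55.76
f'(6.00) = 19.22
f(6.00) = 96.57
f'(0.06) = -0.33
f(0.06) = -0.01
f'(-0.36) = -0.07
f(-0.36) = -0.10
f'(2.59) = 0.21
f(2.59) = 50.80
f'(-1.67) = 0.46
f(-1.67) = -8.19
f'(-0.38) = -0.21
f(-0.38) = -0.10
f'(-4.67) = -1.83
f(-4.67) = -9.36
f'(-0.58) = -3.50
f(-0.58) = 0.20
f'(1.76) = -214.97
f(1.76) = 85.46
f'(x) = (1/2 - 2*x)*(x^4 + 15*x^3/2 + 7*x^2/2)/(x^2 - x/2 - 3/2)^2 + (4*x^3 + 45*x^2/2 + 7*x)/(x^2 - x/2 - 3/2)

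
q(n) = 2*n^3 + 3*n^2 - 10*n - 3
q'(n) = 6*n^2 + 6*n - 10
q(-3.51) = -17.43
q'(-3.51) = 42.86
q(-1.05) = 8.49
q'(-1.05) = -9.68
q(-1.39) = 11.33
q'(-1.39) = -6.75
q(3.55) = 88.79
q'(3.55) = 86.92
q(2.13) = 8.64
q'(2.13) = 30.00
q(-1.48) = 11.89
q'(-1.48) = -5.74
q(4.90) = 255.33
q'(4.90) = 163.46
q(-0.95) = 7.49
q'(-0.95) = -10.28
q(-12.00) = -2907.00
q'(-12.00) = 782.00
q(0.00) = -3.00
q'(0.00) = -10.00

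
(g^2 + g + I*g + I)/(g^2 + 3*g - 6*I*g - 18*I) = (g^2 + g*(1 + I) + I)/(g^2 + g*(3 - 6*I) - 18*I)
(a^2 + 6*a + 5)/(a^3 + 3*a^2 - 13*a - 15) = 1/(a - 3)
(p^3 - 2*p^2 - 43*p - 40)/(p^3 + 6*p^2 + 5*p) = (p - 8)/p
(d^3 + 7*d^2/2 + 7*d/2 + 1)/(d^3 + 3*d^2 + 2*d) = (d + 1/2)/d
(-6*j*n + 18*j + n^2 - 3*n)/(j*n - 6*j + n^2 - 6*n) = (-6*j*n + 18*j + n^2 - 3*n)/(j*n - 6*j + n^2 - 6*n)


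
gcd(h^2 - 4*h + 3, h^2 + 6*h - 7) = h - 1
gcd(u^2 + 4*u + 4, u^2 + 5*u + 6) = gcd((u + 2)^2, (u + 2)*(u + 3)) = u + 2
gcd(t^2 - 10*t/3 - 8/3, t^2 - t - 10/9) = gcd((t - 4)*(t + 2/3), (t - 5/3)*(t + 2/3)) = t + 2/3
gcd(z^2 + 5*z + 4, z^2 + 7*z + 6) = z + 1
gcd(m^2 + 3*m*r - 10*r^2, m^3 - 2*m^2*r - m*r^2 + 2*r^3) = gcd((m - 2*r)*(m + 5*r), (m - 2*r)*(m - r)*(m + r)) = -m + 2*r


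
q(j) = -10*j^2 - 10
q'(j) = -20*j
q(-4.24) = -189.78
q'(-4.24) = 84.80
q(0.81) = -16.56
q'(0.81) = -16.20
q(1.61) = -35.92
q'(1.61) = -32.20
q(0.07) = -10.05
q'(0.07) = -1.40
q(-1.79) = -42.04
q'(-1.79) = 35.80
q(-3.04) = -102.42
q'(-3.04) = 60.80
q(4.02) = -171.60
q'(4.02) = -80.40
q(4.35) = -199.22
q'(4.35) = -87.00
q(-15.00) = -2260.00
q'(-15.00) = 300.00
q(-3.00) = -100.00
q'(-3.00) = 60.00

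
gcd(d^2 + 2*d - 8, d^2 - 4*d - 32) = d + 4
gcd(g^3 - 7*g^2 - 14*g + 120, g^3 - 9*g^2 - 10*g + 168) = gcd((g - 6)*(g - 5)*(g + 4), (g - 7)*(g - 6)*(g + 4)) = g^2 - 2*g - 24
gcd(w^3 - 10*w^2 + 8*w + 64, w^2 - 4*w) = w - 4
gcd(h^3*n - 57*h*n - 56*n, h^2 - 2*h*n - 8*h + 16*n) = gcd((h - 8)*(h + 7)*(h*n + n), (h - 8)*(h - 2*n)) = h - 8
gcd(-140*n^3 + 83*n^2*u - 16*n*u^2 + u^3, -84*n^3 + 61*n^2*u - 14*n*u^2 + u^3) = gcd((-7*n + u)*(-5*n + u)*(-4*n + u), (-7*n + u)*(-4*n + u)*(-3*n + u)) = 28*n^2 - 11*n*u + u^2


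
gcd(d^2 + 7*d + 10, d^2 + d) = 1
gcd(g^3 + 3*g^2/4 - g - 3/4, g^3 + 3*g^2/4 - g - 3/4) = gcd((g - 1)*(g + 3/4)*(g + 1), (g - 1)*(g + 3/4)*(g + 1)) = g^3 + 3*g^2/4 - g - 3/4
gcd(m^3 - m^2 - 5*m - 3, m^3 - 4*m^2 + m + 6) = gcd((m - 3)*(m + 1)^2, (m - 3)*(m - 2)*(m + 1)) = m^2 - 2*m - 3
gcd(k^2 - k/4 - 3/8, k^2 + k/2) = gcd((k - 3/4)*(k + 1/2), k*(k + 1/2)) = k + 1/2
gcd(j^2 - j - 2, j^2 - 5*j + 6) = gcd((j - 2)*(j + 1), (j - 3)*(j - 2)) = j - 2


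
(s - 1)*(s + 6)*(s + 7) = s^3 + 12*s^2 + 29*s - 42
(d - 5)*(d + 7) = d^2 + 2*d - 35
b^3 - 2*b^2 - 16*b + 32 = (b - 4)*(b - 2)*(b + 4)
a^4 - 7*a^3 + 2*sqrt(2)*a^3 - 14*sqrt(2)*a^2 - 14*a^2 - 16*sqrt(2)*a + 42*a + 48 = (a - 8)*(a + 1)*(a - sqrt(2))*(a + 3*sqrt(2))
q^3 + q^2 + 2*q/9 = q*(q + 1/3)*(q + 2/3)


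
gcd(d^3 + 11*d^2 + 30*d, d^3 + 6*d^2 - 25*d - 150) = d^2 + 11*d + 30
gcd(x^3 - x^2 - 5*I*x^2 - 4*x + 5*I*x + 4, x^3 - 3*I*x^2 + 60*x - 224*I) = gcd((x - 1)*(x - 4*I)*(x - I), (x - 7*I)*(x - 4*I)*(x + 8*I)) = x - 4*I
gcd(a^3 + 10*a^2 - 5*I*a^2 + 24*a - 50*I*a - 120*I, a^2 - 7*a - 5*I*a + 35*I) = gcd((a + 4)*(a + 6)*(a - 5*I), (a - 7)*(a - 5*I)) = a - 5*I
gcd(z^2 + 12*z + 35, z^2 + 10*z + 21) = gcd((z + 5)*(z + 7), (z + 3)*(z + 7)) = z + 7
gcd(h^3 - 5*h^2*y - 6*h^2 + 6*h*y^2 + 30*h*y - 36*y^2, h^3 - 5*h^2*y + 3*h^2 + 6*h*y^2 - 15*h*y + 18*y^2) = h^2 - 5*h*y + 6*y^2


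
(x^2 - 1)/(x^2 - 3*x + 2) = (x + 1)/(x - 2)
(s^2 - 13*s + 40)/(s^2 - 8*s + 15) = (s - 8)/(s - 3)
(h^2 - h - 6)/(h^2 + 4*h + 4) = (h - 3)/(h + 2)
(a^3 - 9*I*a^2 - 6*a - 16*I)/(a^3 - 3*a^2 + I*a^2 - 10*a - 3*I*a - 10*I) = (a^2 - 10*I*a - 16)/(a^2 - 3*a - 10)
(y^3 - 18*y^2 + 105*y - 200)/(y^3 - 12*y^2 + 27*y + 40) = (y - 5)/(y + 1)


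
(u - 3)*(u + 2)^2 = u^3 + u^2 - 8*u - 12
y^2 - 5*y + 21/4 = (y - 7/2)*(y - 3/2)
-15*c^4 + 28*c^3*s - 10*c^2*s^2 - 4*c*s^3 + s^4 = (-5*c + s)*(-c + s)^2*(3*c + s)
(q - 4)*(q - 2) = q^2 - 6*q + 8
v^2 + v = v*(v + 1)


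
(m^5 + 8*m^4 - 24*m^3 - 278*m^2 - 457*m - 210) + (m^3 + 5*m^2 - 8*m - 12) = m^5 + 8*m^4 - 23*m^3 - 273*m^2 - 465*m - 222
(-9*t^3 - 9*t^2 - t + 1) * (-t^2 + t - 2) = 9*t^5 + 10*t^3 + 16*t^2 + 3*t - 2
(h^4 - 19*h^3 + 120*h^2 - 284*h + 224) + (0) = h^4 - 19*h^3 + 120*h^2 - 284*h + 224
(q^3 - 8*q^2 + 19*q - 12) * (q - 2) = q^4 - 10*q^3 + 35*q^2 - 50*q + 24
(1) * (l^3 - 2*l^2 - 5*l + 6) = l^3 - 2*l^2 - 5*l + 6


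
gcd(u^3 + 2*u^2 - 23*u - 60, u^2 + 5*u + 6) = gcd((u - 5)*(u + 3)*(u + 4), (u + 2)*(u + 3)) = u + 3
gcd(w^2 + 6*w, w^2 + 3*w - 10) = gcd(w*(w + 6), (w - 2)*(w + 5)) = 1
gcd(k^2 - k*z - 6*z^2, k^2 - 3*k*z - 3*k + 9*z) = -k + 3*z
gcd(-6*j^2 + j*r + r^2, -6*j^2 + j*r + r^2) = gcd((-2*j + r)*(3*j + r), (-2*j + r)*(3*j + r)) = -6*j^2 + j*r + r^2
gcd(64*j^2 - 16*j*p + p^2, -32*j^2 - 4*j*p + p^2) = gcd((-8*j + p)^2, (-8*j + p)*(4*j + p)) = -8*j + p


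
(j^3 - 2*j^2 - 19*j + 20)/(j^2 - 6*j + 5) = j + 4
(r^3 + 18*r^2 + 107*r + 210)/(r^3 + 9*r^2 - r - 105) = (r + 6)/(r - 3)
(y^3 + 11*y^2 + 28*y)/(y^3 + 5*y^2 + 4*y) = (y + 7)/(y + 1)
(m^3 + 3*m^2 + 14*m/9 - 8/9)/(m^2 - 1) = (9*m^3 + 27*m^2 + 14*m - 8)/(9*(m^2 - 1))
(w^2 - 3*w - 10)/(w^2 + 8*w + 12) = (w - 5)/(w + 6)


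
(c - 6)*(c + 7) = c^2 + c - 42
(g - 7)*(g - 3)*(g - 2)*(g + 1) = g^4 - 11*g^3 + 29*g^2 - g - 42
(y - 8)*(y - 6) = y^2 - 14*y + 48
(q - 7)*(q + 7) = q^2 - 49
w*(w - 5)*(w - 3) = w^3 - 8*w^2 + 15*w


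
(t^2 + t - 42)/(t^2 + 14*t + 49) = (t - 6)/(t + 7)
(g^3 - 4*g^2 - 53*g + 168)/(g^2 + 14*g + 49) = (g^2 - 11*g + 24)/(g + 7)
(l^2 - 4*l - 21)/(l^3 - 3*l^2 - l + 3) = (l^2 - 4*l - 21)/(l^3 - 3*l^2 - l + 3)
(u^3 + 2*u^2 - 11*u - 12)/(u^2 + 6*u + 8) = (u^2 - 2*u - 3)/(u + 2)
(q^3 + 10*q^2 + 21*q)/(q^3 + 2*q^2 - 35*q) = (q + 3)/(q - 5)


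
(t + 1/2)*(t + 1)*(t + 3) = t^3 + 9*t^2/2 + 5*t + 3/2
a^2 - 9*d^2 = (a - 3*d)*(a + 3*d)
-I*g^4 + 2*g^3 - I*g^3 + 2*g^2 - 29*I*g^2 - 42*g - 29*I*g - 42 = (g - 3*I)*(g - 2*I)*(g + 7*I)*(-I*g - I)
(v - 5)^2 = v^2 - 10*v + 25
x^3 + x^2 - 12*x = x*(x - 3)*(x + 4)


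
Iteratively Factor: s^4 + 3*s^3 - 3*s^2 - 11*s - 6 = (s + 3)*(s^3 - 3*s - 2) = (s + 1)*(s + 3)*(s^2 - s - 2) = (s - 2)*(s + 1)*(s + 3)*(s + 1)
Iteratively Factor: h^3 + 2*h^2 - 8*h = (h + 4)*(h^2 - 2*h) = h*(h + 4)*(h - 2)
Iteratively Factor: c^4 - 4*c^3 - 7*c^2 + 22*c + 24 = (c - 3)*(c^3 - c^2 - 10*c - 8) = (c - 3)*(c + 2)*(c^2 - 3*c - 4) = (c - 4)*(c - 3)*(c + 2)*(c + 1)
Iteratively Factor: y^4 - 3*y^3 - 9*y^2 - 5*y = (y + 1)*(y^3 - 4*y^2 - 5*y) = y*(y + 1)*(y^2 - 4*y - 5) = y*(y + 1)^2*(y - 5)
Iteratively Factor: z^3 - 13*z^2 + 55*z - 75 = (z - 3)*(z^2 - 10*z + 25) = (z - 5)*(z - 3)*(z - 5)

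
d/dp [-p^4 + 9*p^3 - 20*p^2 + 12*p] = -4*p^3 + 27*p^2 - 40*p + 12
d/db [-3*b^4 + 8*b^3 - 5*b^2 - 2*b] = -12*b^3 + 24*b^2 - 10*b - 2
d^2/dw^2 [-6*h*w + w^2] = 2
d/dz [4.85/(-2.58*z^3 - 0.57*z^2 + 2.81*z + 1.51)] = (37.539*z^2 + 5.529*z - 13.6285)/(2.58*z^3 + 0.57*z^2 - 2.81*z - 1.51)^2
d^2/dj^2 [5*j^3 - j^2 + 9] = 30*j - 2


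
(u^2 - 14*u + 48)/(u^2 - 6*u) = (u - 8)/u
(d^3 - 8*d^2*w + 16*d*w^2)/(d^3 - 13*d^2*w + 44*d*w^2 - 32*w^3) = d*(d - 4*w)/(d^2 - 9*d*w + 8*w^2)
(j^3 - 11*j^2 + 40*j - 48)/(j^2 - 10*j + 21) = (j^2 - 8*j + 16)/(j - 7)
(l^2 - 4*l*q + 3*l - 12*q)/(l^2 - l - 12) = (l - 4*q)/(l - 4)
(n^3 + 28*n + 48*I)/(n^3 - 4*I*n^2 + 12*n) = (n + 4*I)/n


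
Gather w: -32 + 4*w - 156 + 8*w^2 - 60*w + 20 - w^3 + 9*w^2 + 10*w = -w^3 + 17*w^2 - 46*w - 168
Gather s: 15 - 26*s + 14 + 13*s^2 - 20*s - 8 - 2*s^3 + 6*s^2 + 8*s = -2*s^3 + 19*s^2 - 38*s + 21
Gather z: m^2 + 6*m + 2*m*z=m^2 + 2*m*z + 6*m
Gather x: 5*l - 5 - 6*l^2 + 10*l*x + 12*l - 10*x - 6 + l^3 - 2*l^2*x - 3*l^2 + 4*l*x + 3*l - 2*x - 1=l^3 - 9*l^2 + 20*l + x*(-2*l^2 + 14*l - 12) - 12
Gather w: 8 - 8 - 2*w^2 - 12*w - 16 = -2*w^2 - 12*w - 16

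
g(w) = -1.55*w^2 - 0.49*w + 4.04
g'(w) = -3.1*w - 0.49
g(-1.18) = 2.46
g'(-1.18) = 3.17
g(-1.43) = 1.57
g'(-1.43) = 3.94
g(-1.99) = -1.12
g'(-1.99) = 5.68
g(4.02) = -22.98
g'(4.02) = -12.95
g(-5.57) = -41.32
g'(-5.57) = 16.78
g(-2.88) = -7.41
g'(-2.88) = 8.44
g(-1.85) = -0.36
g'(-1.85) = 5.24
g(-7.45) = -78.34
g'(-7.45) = 22.60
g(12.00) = -225.04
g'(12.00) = -37.69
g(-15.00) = -337.36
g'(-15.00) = 46.01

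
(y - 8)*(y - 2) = y^2 - 10*y + 16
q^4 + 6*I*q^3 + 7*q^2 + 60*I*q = q*(q - 3*I)*(q + 4*I)*(q + 5*I)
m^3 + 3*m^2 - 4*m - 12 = (m - 2)*(m + 2)*(m + 3)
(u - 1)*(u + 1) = u^2 - 1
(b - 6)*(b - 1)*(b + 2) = b^3 - 5*b^2 - 8*b + 12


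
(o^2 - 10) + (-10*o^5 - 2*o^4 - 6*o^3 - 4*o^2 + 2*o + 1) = -10*o^5 - 2*o^4 - 6*o^3 - 3*o^2 + 2*o - 9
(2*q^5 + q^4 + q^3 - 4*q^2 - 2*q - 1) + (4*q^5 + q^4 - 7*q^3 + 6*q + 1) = 6*q^5 + 2*q^4 - 6*q^3 - 4*q^2 + 4*q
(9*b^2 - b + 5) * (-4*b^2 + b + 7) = -36*b^4 + 13*b^3 + 42*b^2 - 2*b + 35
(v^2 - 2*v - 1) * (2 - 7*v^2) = -7*v^4 + 14*v^3 + 9*v^2 - 4*v - 2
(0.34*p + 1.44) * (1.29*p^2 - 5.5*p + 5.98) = 0.4386*p^3 - 0.0124000000000002*p^2 - 5.8868*p + 8.6112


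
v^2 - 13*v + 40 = (v - 8)*(v - 5)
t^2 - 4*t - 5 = (t - 5)*(t + 1)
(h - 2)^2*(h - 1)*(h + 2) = h^4 - 3*h^3 - 2*h^2 + 12*h - 8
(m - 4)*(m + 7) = m^2 + 3*m - 28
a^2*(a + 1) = a^3 + a^2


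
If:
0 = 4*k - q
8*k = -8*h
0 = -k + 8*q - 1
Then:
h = -1/31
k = 1/31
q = 4/31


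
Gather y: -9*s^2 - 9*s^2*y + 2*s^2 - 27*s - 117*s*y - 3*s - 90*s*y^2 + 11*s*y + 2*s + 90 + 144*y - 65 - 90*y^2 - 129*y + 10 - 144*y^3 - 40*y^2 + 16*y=-7*s^2 - 28*s - 144*y^3 + y^2*(-90*s - 130) + y*(-9*s^2 - 106*s + 31) + 35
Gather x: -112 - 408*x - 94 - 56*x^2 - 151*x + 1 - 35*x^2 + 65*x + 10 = -91*x^2 - 494*x - 195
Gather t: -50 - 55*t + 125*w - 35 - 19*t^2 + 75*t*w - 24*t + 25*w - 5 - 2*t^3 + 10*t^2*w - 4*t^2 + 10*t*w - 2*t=-2*t^3 + t^2*(10*w - 23) + t*(85*w - 81) + 150*w - 90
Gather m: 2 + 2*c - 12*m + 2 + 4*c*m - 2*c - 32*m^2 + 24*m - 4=-32*m^2 + m*(4*c + 12)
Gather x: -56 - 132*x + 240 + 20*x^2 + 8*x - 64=20*x^2 - 124*x + 120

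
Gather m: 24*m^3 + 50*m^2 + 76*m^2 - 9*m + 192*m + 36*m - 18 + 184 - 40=24*m^3 + 126*m^2 + 219*m + 126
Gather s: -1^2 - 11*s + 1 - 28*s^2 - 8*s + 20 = -28*s^2 - 19*s + 20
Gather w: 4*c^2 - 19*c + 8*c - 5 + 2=4*c^2 - 11*c - 3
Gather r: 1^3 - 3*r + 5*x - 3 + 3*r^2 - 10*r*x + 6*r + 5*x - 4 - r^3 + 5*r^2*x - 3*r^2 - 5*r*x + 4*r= -r^3 + 5*r^2*x + r*(7 - 15*x) + 10*x - 6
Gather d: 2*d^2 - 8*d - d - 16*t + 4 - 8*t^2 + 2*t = 2*d^2 - 9*d - 8*t^2 - 14*t + 4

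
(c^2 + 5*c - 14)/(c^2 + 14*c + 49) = (c - 2)/(c + 7)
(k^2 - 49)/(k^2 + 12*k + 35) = (k - 7)/(k + 5)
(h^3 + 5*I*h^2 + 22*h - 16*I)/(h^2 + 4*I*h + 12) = (h^2 + 7*I*h + 8)/(h + 6*I)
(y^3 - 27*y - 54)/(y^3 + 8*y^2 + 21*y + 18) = (y - 6)/(y + 2)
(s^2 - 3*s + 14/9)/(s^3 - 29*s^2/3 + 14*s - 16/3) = (s - 7/3)/(s^2 - 9*s + 8)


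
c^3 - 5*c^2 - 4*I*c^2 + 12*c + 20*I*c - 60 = (c - 5)*(c - 6*I)*(c + 2*I)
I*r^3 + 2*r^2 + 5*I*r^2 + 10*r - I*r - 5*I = (r + 5)*(r - I)*(I*r + 1)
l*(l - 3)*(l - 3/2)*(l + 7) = l^4 + 5*l^3/2 - 27*l^2 + 63*l/2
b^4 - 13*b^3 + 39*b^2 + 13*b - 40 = (b - 8)*(b - 5)*(b - 1)*(b + 1)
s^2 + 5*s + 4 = (s + 1)*(s + 4)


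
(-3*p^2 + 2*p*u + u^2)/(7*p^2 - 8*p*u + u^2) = (-3*p - u)/(7*p - u)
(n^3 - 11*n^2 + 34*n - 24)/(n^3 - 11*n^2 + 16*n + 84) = (n^2 - 5*n + 4)/(n^2 - 5*n - 14)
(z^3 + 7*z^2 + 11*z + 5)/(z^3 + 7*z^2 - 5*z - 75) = (z^2 + 2*z + 1)/(z^2 + 2*z - 15)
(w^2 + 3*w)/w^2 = (w + 3)/w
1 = 1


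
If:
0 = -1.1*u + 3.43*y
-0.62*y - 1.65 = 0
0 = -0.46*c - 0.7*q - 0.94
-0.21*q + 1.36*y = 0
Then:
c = 24.18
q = -17.24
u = -8.30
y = -2.66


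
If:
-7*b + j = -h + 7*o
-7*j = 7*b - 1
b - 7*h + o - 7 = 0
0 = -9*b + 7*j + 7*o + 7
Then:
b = 342/1153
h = -8265/8071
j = -1241/8071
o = -536/1153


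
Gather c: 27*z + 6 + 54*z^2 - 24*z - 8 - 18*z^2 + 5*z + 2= 36*z^2 + 8*z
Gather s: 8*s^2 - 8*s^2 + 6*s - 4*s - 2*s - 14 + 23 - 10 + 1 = 0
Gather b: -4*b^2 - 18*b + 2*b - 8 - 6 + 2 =-4*b^2 - 16*b - 12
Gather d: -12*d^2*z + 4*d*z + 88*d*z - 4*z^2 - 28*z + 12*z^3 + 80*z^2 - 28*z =-12*d^2*z + 92*d*z + 12*z^3 + 76*z^2 - 56*z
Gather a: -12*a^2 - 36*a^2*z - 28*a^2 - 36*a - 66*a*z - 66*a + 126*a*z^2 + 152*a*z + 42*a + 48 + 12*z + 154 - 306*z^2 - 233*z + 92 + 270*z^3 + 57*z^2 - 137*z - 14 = a^2*(-36*z - 40) + a*(126*z^2 + 86*z - 60) + 270*z^3 - 249*z^2 - 358*z + 280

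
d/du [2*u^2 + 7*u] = 4*u + 7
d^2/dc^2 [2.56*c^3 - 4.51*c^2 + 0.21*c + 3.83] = 15.36*c - 9.02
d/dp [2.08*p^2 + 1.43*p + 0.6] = 4.16*p + 1.43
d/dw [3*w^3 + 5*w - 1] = 9*w^2 + 5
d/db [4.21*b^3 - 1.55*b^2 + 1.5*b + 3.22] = 12.63*b^2 - 3.1*b + 1.5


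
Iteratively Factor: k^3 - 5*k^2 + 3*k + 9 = (k + 1)*(k^2 - 6*k + 9) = (k - 3)*(k + 1)*(k - 3)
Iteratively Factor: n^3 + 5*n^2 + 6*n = (n + 2)*(n^2 + 3*n) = (n + 2)*(n + 3)*(n)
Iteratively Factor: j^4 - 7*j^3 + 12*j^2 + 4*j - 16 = (j - 4)*(j^3 - 3*j^2 + 4) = (j - 4)*(j - 2)*(j^2 - j - 2) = (j - 4)*(j - 2)^2*(j + 1)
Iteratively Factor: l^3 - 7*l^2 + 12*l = (l)*(l^2 - 7*l + 12) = l*(l - 4)*(l - 3)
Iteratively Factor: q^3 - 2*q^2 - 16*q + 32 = (q - 4)*(q^2 + 2*q - 8) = (q - 4)*(q - 2)*(q + 4)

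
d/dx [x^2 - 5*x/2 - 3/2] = 2*x - 5/2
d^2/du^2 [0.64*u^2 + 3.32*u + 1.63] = 1.28000000000000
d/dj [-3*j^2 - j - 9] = -6*j - 1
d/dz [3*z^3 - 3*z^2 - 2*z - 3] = 9*z^2 - 6*z - 2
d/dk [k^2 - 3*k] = 2*k - 3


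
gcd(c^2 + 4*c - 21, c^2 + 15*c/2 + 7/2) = c + 7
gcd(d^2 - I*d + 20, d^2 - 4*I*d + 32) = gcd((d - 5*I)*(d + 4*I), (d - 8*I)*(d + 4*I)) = d + 4*I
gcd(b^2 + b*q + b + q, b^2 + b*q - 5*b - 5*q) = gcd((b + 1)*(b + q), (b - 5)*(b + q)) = b + q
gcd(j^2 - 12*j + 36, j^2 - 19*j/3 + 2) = j - 6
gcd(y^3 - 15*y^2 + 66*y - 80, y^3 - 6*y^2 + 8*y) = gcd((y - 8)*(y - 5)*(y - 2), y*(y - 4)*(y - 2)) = y - 2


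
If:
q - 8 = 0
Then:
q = 8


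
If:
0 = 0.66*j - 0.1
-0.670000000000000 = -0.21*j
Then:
No Solution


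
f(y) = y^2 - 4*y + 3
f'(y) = 2*y - 4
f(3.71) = 1.92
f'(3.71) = 3.42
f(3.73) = 1.99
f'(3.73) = 3.46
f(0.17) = 2.35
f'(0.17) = -3.66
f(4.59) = 5.71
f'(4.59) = 5.18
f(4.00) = 3.00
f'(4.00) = 4.00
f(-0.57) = 5.60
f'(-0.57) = -5.14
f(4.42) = 4.86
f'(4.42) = 4.84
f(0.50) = 1.25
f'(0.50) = -3.00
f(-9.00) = 120.00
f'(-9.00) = -22.00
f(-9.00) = 120.00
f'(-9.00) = -22.00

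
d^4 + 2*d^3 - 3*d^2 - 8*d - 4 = (d - 2)*(d + 1)^2*(d + 2)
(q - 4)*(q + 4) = q^2 - 16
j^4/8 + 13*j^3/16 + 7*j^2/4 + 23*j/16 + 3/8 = (j/4 + 1/4)*(j/2 + 1)*(j + 1/2)*(j + 3)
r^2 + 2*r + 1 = (r + 1)^2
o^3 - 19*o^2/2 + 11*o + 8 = (o - 8)*(o - 2)*(o + 1/2)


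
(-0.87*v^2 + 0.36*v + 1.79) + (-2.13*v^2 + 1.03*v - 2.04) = -3.0*v^2 + 1.39*v - 0.25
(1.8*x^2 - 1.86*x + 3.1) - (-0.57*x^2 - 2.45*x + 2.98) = 2.37*x^2 + 0.59*x + 0.12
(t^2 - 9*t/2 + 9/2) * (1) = t^2 - 9*t/2 + 9/2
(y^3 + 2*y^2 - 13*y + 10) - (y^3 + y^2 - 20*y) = y^2 + 7*y + 10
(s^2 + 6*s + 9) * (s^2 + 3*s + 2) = s^4 + 9*s^3 + 29*s^2 + 39*s + 18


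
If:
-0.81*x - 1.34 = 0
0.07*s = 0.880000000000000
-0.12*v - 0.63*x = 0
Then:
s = 12.57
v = 8.69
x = -1.65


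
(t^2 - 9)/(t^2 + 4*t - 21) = (t + 3)/(t + 7)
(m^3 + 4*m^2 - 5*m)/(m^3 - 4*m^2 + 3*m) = (m + 5)/(m - 3)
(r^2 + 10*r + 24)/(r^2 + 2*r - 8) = (r + 6)/(r - 2)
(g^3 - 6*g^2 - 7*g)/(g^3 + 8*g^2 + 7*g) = (g - 7)/(g + 7)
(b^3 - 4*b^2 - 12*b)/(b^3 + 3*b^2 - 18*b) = (b^2 - 4*b - 12)/(b^2 + 3*b - 18)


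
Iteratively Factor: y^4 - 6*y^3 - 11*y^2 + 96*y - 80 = (y + 4)*(y^3 - 10*y^2 + 29*y - 20) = (y - 4)*(y + 4)*(y^2 - 6*y + 5) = (y - 5)*(y - 4)*(y + 4)*(y - 1)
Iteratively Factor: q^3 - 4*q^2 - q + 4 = (q - 4)*(q^2 - 1) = (q - 4)*(q + 1)*(q - 1)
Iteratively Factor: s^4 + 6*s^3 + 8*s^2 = (s + 2)*(s^3 + 4*s^2) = s*(s + 2)*(s^2 + 4*s) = s*(s + 2)*(s + 4)*(s)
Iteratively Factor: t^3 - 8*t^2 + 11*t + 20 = (t + 1)*(t^2 - 9*t + 20) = (t - 4)*(t + 1)*(t - 5)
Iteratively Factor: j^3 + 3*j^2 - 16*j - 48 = (j - 4)*(j^2 + 7*j + 12) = (j - 4)*(j + 3)*(j + 4)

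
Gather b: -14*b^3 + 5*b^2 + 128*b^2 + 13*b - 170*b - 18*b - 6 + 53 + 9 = -14*b^3 + 133*b^2 - 175*b + 56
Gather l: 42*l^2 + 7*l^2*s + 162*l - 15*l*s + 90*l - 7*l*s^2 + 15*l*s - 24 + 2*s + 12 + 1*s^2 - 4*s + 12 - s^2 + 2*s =l^2*(7*s + 42) + l*(252 - 7*s^2)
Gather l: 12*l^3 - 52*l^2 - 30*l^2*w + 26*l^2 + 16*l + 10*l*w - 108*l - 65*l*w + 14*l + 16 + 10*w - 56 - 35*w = 12*l^3 + l^2*(-30*w - 26) + l*(-55*w - 78) - 25*w - 40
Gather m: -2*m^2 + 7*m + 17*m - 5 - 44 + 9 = -2*m^2 + 24*m - 40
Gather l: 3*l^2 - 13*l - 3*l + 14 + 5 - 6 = 3*l^2 - 16*l + 13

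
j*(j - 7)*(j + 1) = j^3 - 6*j^2 - 7*j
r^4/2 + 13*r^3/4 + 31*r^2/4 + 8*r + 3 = (r/2 + 1)*(r + 1)*(r + 3/2)*(r + 2)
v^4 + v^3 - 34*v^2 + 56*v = v*(v - 4)*(v - 2)*(v + 7)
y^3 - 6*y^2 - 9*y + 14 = (y - 7)*(y - 1)*(y + 2)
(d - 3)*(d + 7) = d^2 + 4*d - 21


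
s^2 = s^2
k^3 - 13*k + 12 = (k - 3)*(k - 1)*(k + 4)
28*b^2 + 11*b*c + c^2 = (4*b + c)*(7*b + c)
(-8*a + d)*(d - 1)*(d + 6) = -8*a*d^2 - 40*a*d + 48*a + d^3 + 5*d^2 - 6*d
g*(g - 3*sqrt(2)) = g^2 - 3*sqrt(2)*g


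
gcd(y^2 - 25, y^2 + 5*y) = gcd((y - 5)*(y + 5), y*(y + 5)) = y + 5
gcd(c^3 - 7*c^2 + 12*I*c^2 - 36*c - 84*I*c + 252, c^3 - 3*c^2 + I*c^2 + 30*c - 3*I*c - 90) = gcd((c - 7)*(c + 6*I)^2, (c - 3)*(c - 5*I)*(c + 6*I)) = c + 6*I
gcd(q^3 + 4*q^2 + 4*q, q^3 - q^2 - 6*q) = q^2 + 2*q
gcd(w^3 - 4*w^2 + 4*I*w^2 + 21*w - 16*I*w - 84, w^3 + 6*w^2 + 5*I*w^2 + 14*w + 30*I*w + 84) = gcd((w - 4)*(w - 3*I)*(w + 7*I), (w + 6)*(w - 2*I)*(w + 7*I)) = w + 7*I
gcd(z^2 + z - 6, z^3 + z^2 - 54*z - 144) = z + 3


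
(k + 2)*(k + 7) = k^2 + 9*k + 14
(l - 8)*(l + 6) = l^2 - 2*l - 48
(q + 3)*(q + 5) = q^2 + 8*q + 15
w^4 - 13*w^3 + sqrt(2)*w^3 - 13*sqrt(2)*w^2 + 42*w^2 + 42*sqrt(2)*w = w*(w - 7)*(w - 6)*(w + sqrt(2))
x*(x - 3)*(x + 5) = x^3 + 2*x^2 - 15*x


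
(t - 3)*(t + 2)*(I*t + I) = I*t^3 - 7*I*t - 6*I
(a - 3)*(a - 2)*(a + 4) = a^3 - a^2 - 14*a + 24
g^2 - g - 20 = (g - 5)*(g + 4)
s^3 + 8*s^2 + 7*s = s*(s + 1)*(s + 7)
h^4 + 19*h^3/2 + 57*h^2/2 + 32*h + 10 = (h + 1/2)*(h + 2)^2*(h + 5)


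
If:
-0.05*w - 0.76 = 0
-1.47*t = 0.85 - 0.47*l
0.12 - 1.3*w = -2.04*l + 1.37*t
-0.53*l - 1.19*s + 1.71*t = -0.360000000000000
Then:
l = -12.90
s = -0.71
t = -4.70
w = -15.20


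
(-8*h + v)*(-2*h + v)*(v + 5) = 16*h^2*v + 80*h^2 - 10*h*v^2 - 50*h*v + v^3 + 5*v^2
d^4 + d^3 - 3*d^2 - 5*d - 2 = (d - 2)*(d + 1)^3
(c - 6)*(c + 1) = c^2 - 5*c - 6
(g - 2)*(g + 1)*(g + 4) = g^3 + 3*g^2 - 6*g - 8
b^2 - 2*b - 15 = (b - 5)*(b + 3)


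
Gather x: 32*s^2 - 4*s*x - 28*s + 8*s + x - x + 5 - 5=32*s^2 - 4*s*x - 20*s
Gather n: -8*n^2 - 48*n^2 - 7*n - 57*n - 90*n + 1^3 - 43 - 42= -56*n^2 - 154*n - 84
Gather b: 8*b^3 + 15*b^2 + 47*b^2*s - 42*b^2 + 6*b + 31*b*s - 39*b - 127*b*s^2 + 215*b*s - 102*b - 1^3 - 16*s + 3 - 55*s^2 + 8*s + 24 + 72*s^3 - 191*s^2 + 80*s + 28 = 8*b^3 + b^2*(47*s - 27) + b*(-127*s^2 + 246*s - 135) + 72*s^3 - 246*s^2 + 72*s + 54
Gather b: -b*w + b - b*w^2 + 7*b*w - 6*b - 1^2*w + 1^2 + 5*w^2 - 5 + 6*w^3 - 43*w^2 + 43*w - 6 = b*(-w^2 + 6*w - 5) + 6*w^3 - 38*w^2 + 42*w - 10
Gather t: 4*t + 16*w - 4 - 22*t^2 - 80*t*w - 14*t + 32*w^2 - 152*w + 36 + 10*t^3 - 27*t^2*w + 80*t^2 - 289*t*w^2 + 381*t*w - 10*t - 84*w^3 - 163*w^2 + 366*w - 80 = 10*t^3 + t^2*(58 - 27*w) + t*(-289*w^2 + 301*w - 20) - 84*w^3 - 131*w^2 + 230*w - 48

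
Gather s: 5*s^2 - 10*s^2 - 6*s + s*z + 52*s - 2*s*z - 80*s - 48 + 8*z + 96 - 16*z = -5*s^2 + s*(-z - 34) - 8*z + 48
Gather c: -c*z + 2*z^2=-c*z + 2*z^2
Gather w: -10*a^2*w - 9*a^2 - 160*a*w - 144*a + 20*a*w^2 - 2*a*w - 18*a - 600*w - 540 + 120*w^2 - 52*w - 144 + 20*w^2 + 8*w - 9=-9*a^2 - 162*a + w^2*(20*a + 140) + w*(-10*a^2 - 162*a - 644) - 693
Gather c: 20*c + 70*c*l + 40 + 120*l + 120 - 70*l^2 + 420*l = c*(70*l + 20) - 70*l^2 + 540*l + 160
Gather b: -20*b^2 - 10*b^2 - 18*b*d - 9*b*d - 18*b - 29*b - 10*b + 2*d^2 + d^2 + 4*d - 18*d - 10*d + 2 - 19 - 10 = -30*b^2 + b*(-27*d - 57) + 3*d^2 - 24*d - 27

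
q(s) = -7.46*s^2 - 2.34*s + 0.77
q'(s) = -14.92*s - 2.34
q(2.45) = -49.74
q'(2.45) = -38.89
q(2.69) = -59.51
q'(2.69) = -42.47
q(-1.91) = -21.98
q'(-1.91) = 26.16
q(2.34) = -45.55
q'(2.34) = -37.25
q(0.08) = 0.54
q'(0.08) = -3.53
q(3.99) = -127.33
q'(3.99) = -61.87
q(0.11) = 0.42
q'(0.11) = -3.98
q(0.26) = -0.34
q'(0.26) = -6.22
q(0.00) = 0.77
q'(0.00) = -2.34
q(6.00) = -281.83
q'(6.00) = -91.86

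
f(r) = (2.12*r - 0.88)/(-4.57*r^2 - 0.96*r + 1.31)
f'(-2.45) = 0.14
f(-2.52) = 0.25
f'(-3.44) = 0.06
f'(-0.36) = 5.38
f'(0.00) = 1.13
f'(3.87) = 0.02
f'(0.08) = 0.93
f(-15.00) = 0.03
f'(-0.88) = 8.62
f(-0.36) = -1.55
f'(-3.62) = 0.05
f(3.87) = -0.10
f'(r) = (2.12*r - 0.88)*(9.14*r + 0.96)/(-4.57*r^2 - 0.96*r + 1.31)^2 + 2.12/(-4.57*r^2 - 0.96*r + 1.31)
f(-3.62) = 0.16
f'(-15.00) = 0.00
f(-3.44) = 0.17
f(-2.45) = 0.26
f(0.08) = -0.59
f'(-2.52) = 0.13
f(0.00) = -0.67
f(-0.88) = 1.98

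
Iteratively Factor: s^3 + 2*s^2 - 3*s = (s)*(s^2 + 2*s - 3) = s*(s - 1)*(s + 3)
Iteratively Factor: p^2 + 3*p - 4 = (p - 1)*(p + 4)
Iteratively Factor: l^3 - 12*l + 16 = (l - 2)*(l^2 + 2*l - 8) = (l - 2)*(l + 4)*(l - 2)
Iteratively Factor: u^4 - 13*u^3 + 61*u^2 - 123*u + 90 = (u - 3)*(u^3 - 10*u^2 + 31*u - 30) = (u - 3)*(u - 2)*(u^2 - 8*u + 15) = (u - 3)^2*(u - 2)*(u - 5)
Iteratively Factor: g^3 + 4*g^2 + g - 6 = (g + 3)*(g^2 + g - 2) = (g - 1)*(g + 3)*(g + 2)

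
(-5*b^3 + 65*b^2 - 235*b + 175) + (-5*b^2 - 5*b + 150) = -5*b^3 + 60*b^2 - 240*b + 325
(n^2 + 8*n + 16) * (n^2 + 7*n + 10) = n^4 + 15*n^3 + 82*n^2 + 192*n + 160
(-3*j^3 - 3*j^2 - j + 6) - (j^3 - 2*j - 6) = -4*j^3 - 3*j^2 + j + 12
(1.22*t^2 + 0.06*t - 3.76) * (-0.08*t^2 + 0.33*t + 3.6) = -0.0976*t^4 + 0.3978*t^3 + 4.7126*t^2 - 1.0248*t - 13.536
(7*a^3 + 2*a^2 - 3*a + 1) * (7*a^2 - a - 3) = 49*a^5 + 7*a^4 - 44*a^3 + 4*a^2 + 8*a - 3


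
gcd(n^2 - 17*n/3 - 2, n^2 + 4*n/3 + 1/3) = n + 1/3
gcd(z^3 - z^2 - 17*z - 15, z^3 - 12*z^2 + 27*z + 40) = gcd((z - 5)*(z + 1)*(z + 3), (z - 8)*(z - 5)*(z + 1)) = z^2 - 4*z - 5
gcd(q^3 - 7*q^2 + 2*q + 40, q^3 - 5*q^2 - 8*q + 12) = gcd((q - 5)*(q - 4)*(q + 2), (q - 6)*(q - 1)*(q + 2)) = q + 2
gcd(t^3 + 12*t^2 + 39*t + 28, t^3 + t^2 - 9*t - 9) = t + 1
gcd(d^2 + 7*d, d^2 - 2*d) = d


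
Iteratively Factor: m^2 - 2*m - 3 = (m - 3)*(m + 1)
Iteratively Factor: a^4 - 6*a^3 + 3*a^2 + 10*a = (a - 2)*(a^3 - 4*a^2 - 5*a) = (a - 2)*(a + 1)*(a^2 - 5*a) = a*(a - 2)*(a + 1)*(a - 5)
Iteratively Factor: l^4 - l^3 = (l)*(l^3 - l^2) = l^2*(l^2 - l) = l^2*(l - 1)*(l)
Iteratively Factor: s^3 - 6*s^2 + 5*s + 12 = (s + 1)*(s^2 - 7*s + 12) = (s - 3)*(s + 1)*(s - 4)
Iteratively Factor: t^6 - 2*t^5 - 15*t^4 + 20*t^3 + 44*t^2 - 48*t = (t - 1)*(t^5 - t^4 - 16*t^3 + 4*t^2 + 48*t) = (t - 4)*(t - 1)*(t^4 + 3*t^3 - 4*t^2 - 12*t) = (t - 4)*(t - 2)*(t - 1)*(t^3 + 5*t^2 + 6*t) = (t - 4)*(t - 2)*(t - 1)*(t + 3)*(t^2 + 2*t) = t*(t - 4)*(t - 2)*(t - 1)*(t + 3)*(t + 2)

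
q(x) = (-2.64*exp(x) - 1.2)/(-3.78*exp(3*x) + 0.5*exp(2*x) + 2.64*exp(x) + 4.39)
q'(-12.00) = 0.00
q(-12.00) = -0.27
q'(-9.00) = 0.00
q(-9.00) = -0.27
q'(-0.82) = -0.19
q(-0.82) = -0.44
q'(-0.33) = -0.58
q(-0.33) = -0.60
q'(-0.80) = -0.19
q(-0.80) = -0.45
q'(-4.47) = -0.00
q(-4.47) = -0.28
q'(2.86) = -0.00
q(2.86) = 0.00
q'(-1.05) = -0.13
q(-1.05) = -0.41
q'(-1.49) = -0.08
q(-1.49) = -0.36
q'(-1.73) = -0.07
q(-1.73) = -0.34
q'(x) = (-2.64*exp(x) - 1.2)*(11.34*exp(3*x) - 1.0*exp(2*x) - 2.64*exp(x))/(-3.78*exp(3*x) + 0.5*exp(2*x) + 2.64*exp(x) + 4.39)^2 - 2.64*exp(x)/(-3.78*exp(3*x) + 0.5*exp(2*x) + 2.64*exp(x) + 4.39) = (-19.9584*exp(3*x) - 12.288*exp(2*x) + 1.2*exp(x) - 8.4216)*exp(x)/(14.2884*exp(6*x) - 3.78*exp(5*x) - 19.7084*exp(4*x) - 30.5484*exp(3*x) + 11.3596*exp(2*x) + 23.1792*exp(x) + 19.2721)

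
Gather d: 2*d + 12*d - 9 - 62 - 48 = 14*d - 119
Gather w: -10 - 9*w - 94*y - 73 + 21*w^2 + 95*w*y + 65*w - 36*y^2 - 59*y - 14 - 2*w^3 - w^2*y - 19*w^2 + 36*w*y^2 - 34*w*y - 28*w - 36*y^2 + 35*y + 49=-2*w^3 + w^2*(2 - y) + w*(36*y^2 + 61*y + 28) - 72*y^2 - 118*y - 48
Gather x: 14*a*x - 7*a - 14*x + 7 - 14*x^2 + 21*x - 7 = -7*a - 14*x^2 + x*(14*a + 7)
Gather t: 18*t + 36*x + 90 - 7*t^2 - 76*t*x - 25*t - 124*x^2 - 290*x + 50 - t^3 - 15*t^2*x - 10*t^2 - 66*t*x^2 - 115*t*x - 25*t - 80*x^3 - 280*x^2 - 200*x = -t^3 + t^2*(-15*x - 17) + t*(-66*x^2 - 191*x - 32) - 80*x^3 - 404*x^2 - 454*x + 140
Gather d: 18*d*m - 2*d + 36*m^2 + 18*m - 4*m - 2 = d*(18*m - 2) + 36*m^2 + 14*m - 2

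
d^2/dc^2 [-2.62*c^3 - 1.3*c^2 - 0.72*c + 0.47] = -15.72*c - 2.6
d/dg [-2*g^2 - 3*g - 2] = -4*g - 3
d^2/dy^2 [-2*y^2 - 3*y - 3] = -4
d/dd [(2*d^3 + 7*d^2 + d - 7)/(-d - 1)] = (-4*d^3 - 13*d^2 - 14*d - 8)/(d^2 + 2*d + 1)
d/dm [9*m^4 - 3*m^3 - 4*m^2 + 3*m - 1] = 36*m^3 - 9*m^2 - 8*m + 3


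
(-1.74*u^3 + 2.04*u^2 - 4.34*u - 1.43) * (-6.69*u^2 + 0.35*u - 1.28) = 11.6406*u^5 - 14.2566*u^4 + 31.9758*u^3 + 5.4365*u^2 + 5.0547*u + 1.8304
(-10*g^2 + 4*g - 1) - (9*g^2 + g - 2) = -19*g^2 + 3*g + 1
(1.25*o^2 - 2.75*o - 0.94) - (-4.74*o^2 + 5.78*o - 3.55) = 5.99*o^2 - 8.53*o + 2.61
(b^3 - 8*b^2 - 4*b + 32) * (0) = 0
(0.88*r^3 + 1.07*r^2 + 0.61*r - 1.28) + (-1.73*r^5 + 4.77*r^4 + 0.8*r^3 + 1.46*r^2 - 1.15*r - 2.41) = -1.73*r^5 + 4.77*r^4 + 1.68*r^3 + 2.53*r^2 - 0.54*r - 3.69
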